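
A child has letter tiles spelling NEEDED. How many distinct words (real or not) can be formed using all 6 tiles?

60

Letter multiplicities in NEEDED: D×2, E×3, N×1.
The number of distinct arrangements is 6!/(3!·2!) = 720/12 = 60.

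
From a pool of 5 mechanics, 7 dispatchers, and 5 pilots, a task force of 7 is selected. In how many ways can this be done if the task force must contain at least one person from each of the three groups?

Unrestricted: C(17,7) = 19448 ways to pick any 7 of the 17.
Selections missing a whole group: no mechanics → C(12,7) = 792; no dispatchers → C(10,7) = 120; no pilots → C(12,7) = 792.
Add back selections omitting two groups (i.e. drawn from a single group): C(5,7) + C(7,7) + C(5,7) = 1.
By inclusion–exclusion: 19448 − 1704 + 1 = 17745.

17745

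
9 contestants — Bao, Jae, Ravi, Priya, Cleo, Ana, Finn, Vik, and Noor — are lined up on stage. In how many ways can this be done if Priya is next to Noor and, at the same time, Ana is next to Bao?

20160

Treat {Priya,Noor} as one block (2 orders) and {Ana,Bao} as another (2 orders).
That leaves 7 units to arrange: 2 × 2 × 7! = 4 × 5040 = 20160.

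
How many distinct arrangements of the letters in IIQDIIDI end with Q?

21

With the last slot taken by Q, it remains to arrange the other 7 letters (IIDIIDI).
Those 7 letters have D appearing twice and I appearing 5 times, giving (7)!/(5!·2!) = 21.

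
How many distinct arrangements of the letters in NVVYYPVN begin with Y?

Fix Y in the first position and arrange the remaining 7 letters.
Those 7 letters have N appearing twice and V appearing 3 times, giving (7)!/(3!·2!) = 420.

420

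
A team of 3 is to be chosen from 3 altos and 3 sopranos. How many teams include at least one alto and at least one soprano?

18

Unrestricted: C(6,3) = 20 ways to pick any 3 of the 6.
Subtract selections that omit an entire group: no altos → C(3,3) = 1; no sopranos → C(3,3) = 1.
Both groups omitted at once is impossible, so 20 − 2 = 18.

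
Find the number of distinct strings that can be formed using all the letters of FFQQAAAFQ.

1680

The 9 letters of FFQQAAAFQ have repeats: A appearing 3 times, F appearing 3 times, and Q appearing 3 times.
The number of distinct arrangements is 9!/(3!·3!·3!) = 362880/216 = 1680.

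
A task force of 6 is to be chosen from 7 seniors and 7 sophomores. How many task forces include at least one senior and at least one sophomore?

With no constraint there are C(14,6) = 3003 possible selections.
Selections missing a whole group: no seniors → C(7,6) = 7; no sophomores → C(7,6) = 7.
Both groups omitted at once is impossible, so 3003 − 14 = 2989.

2989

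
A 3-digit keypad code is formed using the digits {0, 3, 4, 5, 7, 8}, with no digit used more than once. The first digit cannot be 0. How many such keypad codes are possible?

The first digit has 6−1 = 5 choices (anything except 0).
The remaining 2 digits are filled from the other 5 symbols without repetition: 5 × 4 = 20.
Total: 5 × 20 = 100.

100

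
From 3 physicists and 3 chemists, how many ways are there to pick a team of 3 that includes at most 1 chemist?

Split by how many chemists are chosen (0 through 1).
Sum: C(3,0)·C(3,3) + C(3,1)·C(3,2) = 1 + 9 = 10.

10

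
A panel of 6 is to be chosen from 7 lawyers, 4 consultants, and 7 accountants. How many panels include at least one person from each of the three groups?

With no constraint there are C(18,6) = 18564 possible selections.
Selections missing a whole group: no lawyers → C(11,6) = 462; no consultants → C(14,6) = 3003; no accountants → C(11,6) = 462.
Add back selections omitting two groups (i.e. drawn from a single group): C(7,6) + C(4,6) + C(7,6) = 14.
By inclusion–exclusion: 18564 − 3927 + 14 = 14651.

14651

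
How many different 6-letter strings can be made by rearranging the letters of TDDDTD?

Letter multiplicities in TDDDTD: D×4, T×2.
So there are 6! / (4!·2!) = 15 distinguishable arrangements.

15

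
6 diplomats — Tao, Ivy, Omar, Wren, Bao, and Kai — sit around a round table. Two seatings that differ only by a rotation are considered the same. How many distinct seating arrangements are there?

Seat Tao anywhere (absorbing the rotational symmetry), then permute the other 5: (5)! = 120.

120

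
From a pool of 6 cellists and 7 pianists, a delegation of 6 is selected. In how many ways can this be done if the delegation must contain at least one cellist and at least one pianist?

1708

Total 6-person selections from all 13: C(13,6) = 1716.
Selections missing a whole group: no cellists → C(7,6) = 7; no pianists → C(6,6) = 1.
Both groups omitted at once is impossible, so 1716 − 8 = 1708.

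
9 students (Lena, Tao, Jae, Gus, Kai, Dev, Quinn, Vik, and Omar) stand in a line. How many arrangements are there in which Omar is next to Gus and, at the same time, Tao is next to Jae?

Treat {Omar,Gus} as one block (2 orders) and {Tao,Jae} as another (2 orders).
That leaves 7 units to arrange: 2 × 2 × 7! = 4 × 5040 = 20160.

20160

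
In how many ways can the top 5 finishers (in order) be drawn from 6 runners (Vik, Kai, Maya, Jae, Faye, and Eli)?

This is an ordered selection of 5 from 6: P(6,5).
That gives 6 × 5 × 4 × 3 × 2 = 720.

720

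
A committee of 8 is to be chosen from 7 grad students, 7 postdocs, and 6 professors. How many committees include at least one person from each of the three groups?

120393

With no constraint there are C(20,8) = 125970 possible selections.
Subtract selections that omit an entire group: no grad students → C(13,8) = 1287; no postdocs → C(13,8) = 1287; no professors → C(14,8) = 3003.
Add back selections omitting two groups (i.e. drawn from a single group): C(7,8) + C(7,8) + C(6,8) = 0.
By inclusion–exclusion: 125970 − 5577 + 0 = 120393.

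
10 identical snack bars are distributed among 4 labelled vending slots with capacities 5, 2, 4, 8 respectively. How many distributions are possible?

Ignoring the caps, the number of non-negative solutions to x_1+…+x_4 = 10 is C(13,3) = 286.
Subtract solutions that violate a single cap (substitute x_i' = x_i − (cap_i+1)): x_1 ≥ 6 gives C(7,3) = 35; x_2 ≥ 3 gives C(10,3) = 120; x_3 ≥ 5 gives C(8,3) = 56; x_4 ≥ 9 gives C(4,3) = 4. Together 215.
Add back pairs where two caps are both exceeded: 4 + 0 + 0 + 10 + 0 + 0 = 14.
By inclusion–exclusion the count is 286 − 215 + 14 = 85.

85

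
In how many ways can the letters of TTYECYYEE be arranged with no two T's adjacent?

Total arrangements of TTYECYYEE: 9!/(3!·3!·2!) = 5040.
Arrangements with the T's together: treat TT as one letter, giving (8)!/(3!·3!) = 1120.
Hence 5040 − 1120 = 3920.

3920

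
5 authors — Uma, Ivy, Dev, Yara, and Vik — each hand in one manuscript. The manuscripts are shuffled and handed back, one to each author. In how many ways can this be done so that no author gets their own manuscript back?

44

Count assignments avoiding every fixed point. For any j of the 5 authors fixed to their own manuscript, the other 5−j can be arranged in (5−j)! ways.
By inclusion–exclusion this is Σ_{j=0}^{5} (−1)^j C(5,j)·(5−j)!.
Computing: 120 − 120 + 60 − 20 + 5 − 1 = 44.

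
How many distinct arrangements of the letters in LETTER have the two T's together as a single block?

60

Treat the 2 copies of T as a single block. The multiset to arrange is then {TT, E, E, L, R}, 5 items in all.
That gives (5)!/(2!) = 60 arrangements.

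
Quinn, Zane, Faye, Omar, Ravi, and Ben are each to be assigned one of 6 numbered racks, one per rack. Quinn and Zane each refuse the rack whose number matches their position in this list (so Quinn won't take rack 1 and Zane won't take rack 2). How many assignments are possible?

Let Aᵢ (for i ∈ {1, 2}) be the placements that put person i in their forbidden rack. Any j of these fix j positions, leaving (6−j)! ways to fill the rest, and there are C(2,j) ways to pick which j.
By inclusion–exclusion, the number of valid placements is Σ_{j=0}^{2} (−1)^j C(2,j)·(6−j)!.
Computing: 720 − 240 + 24 = 504.

504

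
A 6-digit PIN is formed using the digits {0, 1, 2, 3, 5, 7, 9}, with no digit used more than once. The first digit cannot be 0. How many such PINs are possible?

4320

The first digit has 7−1 = 6 choices (anything except 0).
The remaining 5 digits are filled from the other 6 symbols without repetition: 6 × 5 × 4 × 3 × 2 = 720.
Total: 6 × 720 = 4320.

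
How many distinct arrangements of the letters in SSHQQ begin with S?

Fix S in the first position and arrange the remaining 4 letters.
Those 4 letters have Q appearing twice, giving (4)!/(2!) = 12.

12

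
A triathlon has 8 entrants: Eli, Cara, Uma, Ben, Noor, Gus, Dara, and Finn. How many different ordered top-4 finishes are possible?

1680

This is an ordered selection of 4 from 8: P(8,4).
That gives 8 × 7 × 6 × 5 = 1680.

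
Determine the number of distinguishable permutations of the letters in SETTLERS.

The 8 letters of SETTLERS have repeats: E appearing twice, S appearing twice, and T appearing twice.
The number of distinct arrangements is 8!/(2!·2!·2!) = 40320/8 = 5040.

5040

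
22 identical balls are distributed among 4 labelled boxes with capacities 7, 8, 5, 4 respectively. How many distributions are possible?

Without the upper bounds there are C(25,3) = 2300 ways to split 22 among 4 boxes.
Subtract solutions that violate a single cap (substitute x_i' = x_i − (cap_i+1)): x_1 ≥ 8 gives C(17,3) = 680; x_2 ≥ 9 gives C(16,3) = 560; x_3 ≥ 6 gives C(19,3) = 969; x_4 ≥ 5 gives C(20,3) = 1140. Together 3349.
Add back pairs where two caps are both exceeded: 56 + 165 + 220 + 120 + 165 + 364 = 1090.
Subtract triples: 0 + 1 + 20 + 10 = 31.
By inclusion–exclusion the count is 2300 − 3349 + 1090 − 31 = 10.

10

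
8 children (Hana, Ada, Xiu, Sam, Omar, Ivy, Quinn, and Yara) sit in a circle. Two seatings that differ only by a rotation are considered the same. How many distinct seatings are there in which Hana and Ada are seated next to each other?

1440

Treat {Hana, Ada} as one unit (2 internal orders) and seat the resulting 7 units around the table: (6)! circular arrangements.
So 2 × (6)! = 2 × 720 = 1440.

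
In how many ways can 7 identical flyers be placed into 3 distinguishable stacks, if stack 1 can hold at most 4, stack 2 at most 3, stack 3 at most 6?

19

Without the upper bounds there are C(9,2) = 36 ways to split 7 among 3 stacks.
Subtract solutions that violate a single cap (substitute x_i' = x_i − (cap_i+1)): x_1 ≥ 5 gives C(4,2) = 6; x_2 ≥ 4 gives C(5,2) = 10; x_3 ≥ 7 gives C(2,2) = 1. Together 17.
No two caps can be exceeded simultaneously, so the pair terms are all 0.
By inclusion–exclusion the count is 36 − 17 + 0 = 19.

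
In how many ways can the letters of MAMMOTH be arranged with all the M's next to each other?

Treat the 3 copies of M as a single block. The multiset to arrange is then {MMM, A, H, O, T}, 5 items in all.
All 5 items are distinct, so there are (5)! = 120 arrangements.

120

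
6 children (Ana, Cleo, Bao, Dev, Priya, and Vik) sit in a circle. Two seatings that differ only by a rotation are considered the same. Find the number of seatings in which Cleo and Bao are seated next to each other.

48

Glue Cleo and Bao into a block (2 internal orders). Seating 5 units around a circle gives (4)! arrangements.
So 2 × (4)! = 2 × 24 = 48.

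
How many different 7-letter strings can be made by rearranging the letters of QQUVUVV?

210

Letter multiplicities in QQUVUVV: Q×2, U×2, V×3.
Dividing 7! = 5040 by 3!·2!·2! = 24 for the repeated letters gives 210.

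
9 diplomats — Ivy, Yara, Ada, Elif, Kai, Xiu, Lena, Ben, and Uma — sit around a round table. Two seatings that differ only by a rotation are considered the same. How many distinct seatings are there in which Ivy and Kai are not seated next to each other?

30240

All circular seatings of 9 people number (8)! = 40320.
Those with Ivy next to Kai: fuse the pair into one unit and seat 8 units around a circle — 2·(7)! = 10080.
Subtracting, 40320 − 10080 = 30240.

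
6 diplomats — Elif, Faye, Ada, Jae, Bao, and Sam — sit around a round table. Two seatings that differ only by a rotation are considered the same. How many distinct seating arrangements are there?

120

Seat Elif anywhere (absorbing the rotational symmetry), then permute the other 5: (5)! = 120.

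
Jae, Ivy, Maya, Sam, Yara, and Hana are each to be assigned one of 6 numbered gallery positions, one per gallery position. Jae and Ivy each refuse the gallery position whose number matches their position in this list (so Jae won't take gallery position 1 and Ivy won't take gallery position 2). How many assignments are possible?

504

Let Aᵢ (for i ∈ {1, 2}) be the placements that put person i in their forbidden gallery position. Any j of these fix j positions, leaving (6−j)! ways to fill the rest, and there are C(2,j) ways to pick which j.
By inclusion–exclusion, the number of valid placements is Σ_{j=0}^{2} (−1)^j C(2,j)·(6−j)!.
Computing: 720 − 240 + 24 = 504.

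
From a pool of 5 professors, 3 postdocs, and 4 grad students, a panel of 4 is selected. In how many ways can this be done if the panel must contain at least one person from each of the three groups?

270

Total 4-person selections from all 12: C(12,4) = 495.
Subtract selections that omit an entire group: no professors → C(7,4) = 35; no postdocs → C(9,4) = 126; no grad students → C(8,4) = 70.
Add back selections omitting two groups (i.e. drawn from a single group): C(5,4) + C(3,4) + C(4,4) = 6.
By inclusion–exclusion: 495 − 231 + 6 = 270.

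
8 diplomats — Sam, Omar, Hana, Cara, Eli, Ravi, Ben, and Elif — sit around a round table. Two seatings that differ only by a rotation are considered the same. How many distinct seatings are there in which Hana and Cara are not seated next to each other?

3600

Without the restriction there are (7)! = 5040 seatings.
Those with Hana next to Cara: fuse the pair into one unit and seat 7 units around a circle — 2·(6)! = 1440.
Subtracting, 5040 − 1440 = 3600.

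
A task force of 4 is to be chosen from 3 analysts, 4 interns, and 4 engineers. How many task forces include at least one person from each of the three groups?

Unrestricted: C(11,4) = 330 ways to pick any 4 of the 11.
Selections missing a whole group: no analysts → C(8,4) = 70; no interns → C(7,4) = 35; no engineers → C(7,4) = 35.
Add back selections omitting two groups (i.e. drawn from a single group): C(3,4) + C(4,4) + C(4,4) = 2.
By inclusion–exclusion: 330 − 140 + 2 = 192.

192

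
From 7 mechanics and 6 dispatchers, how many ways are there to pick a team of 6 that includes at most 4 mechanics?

Split by how many mechanics are chosen (0 through 4).
Sum: C(7,0)·C(6,6) + C(7,1)·C(6,5) + C(7,2)·C(6,4) + C(7,3)·C(6,3) + C(7,4)·C(6,2) = 1 + 42 + 315 + 700 + 525 = 1583.

1583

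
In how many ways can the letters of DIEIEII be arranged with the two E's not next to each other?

75

Total arrangements of DIEIEII: 7!/(4!·2!) = 105.
If the two E's are adjacent, glue them into one block, leaving 6 items to arrange: (6)!/(4!) = 30 ways.
Subtracting, 105 − 30 = 75 arrangements keep the E's apart.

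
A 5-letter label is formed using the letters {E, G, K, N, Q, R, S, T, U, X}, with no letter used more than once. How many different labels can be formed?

With no repetition, fill the 5 letters in order: 10 choices, then 9, down to 6.
10 × 9 × 8 × 7 × 6 = 30240.

30240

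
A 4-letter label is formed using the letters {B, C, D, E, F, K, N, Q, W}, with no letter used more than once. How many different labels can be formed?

With no repetition, fill the 4 letters in order: 9 choices, then 8, down to 6.
That product is 9 × 8 × 7 × 6 = 3024.

3024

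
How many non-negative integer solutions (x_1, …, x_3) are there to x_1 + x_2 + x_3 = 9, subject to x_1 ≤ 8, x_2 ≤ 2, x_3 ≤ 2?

8

By stars and bars, unrestricted non-negative solutions to x_1+…+x_3 = 9 number C(9+2,2) = 55.
Subtract solutions that violate a single cap (substitute x_i' = x_i − (cap_i+1)): x_1 ≥ 9 gives C(2,2) = 1; x_2 ≥ 3 gives C(8,2) = 28; x_3 ≥ 3 gives C(8,2) = 28. Together 57.
Add back pairs where two caps are both exceeded: 0 + 0 + 10 = 10.
By inclusion–exclusion the count is 55 − 57 + 10 = 8.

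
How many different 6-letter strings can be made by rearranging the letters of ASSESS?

The 6 letters of ASSESS have repeats: S appearing 4 times.
Dividing 6! = 720 by 4! = 24 for the repeated letters gives 30.

30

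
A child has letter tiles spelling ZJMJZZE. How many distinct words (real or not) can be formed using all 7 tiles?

420

Letter multiplicities in ZJMJZZE: E×1, J×2, M×1, Z×3.
The number of distinct arrangements is 7!/(3!·2!) = 5040/12 = 420.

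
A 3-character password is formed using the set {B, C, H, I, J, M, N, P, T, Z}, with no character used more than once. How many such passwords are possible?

720

Choose and order 3 of the 10 symbols: the first character has 10 options, the next 9, then 8.
10 × 9 × 8 = 720.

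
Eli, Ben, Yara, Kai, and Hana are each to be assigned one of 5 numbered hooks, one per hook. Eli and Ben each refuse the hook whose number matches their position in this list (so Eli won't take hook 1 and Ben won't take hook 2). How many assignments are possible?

78

Let Aᵢ (for i ∈ {1, 2}) be the placements that put person i in their forbidden hook. Any j of these fix j positions, leaving (5−j)! ways to fill the rest, and there are C(2,j) ways to pick which j.
By inclusion–exclusion, the number of valid placements is Σ_{j=0}^{2} (−1)^j C(2,j)·(5−j)!.
Computing: 120 − 48 + 6 = 78.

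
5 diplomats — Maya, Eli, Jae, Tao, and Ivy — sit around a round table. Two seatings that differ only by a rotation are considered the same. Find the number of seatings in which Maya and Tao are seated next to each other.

12

Glue Maya and Tao into a block (2 internal orders). Seating 4 units around a circle gives (3)! arrangements.
So 2 × (3)! = 2 × 6 = 12.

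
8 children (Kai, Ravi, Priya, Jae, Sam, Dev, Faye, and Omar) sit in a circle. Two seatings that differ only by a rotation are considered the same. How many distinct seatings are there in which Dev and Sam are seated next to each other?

1440

Glue Dev and Sam into a block (2 internal orders). Seating 7 units around a circle gives (6)! arrangements.
So 2 × (6)! = 2 × 720 = 1440.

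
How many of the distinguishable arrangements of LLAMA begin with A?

With the first slot taken by A, it remains to arrange the other 4 letters (LLMA).
Those 4 letters have L appearing twice, giving (4)!/(2!) = 12.

12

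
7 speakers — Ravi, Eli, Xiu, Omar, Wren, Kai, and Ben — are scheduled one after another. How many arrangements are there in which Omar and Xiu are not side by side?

3600

There are 7! = 5040 arrangements in all. If Omar and Xiu are adjacent, merging them into one block gives 2·(6)! = 1440 arrangements.
Complementary counting: 5040 − 1440 = 3600.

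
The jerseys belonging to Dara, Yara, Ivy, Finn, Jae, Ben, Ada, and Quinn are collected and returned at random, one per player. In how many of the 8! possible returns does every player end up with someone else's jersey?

Count assignments avoiding every fixed point. For any j of the 8 players fixed to their old jersey, the other 8−j can be arranged in (8−j)! ways.
By inclusion–exclusion this is Σ_{j=0}^{8} (−1)^j C(8,j)·(8−j)!.
Computing: 40320 − 40320 + 20160 − 6720 + 1680 − 336 + 56 − 8 + 1 = 14833.

14833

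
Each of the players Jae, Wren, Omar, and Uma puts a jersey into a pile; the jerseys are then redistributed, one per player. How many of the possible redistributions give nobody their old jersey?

This is the derangement count D_4: permutations of 4 items with no fixed point.
By inclusion–exclusion this is Σ_{j=0}^{4} (−1)^j C(4,j)·(4−j)!.
Computing: 24 − 24 + 12 − 4 + 1 = 9.

9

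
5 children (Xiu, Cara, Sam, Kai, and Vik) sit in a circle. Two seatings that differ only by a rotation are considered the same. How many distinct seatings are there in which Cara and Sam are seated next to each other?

12

Glue Cara and Sam into a block (2 internal orders). Seating 4 units around a circle gives (3)! arrangements.
So 2 × (3)! = 2 × 6 = 12.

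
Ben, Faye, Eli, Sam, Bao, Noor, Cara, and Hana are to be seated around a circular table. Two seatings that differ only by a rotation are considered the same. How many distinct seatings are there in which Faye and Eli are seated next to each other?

1440

Treat {Faye, Eli} as one unit (2 internal orders) and seat the resulting 7 units around the table: (6)! circular arrangements.
So 2 × (6)! = 2 × 720 = 1440.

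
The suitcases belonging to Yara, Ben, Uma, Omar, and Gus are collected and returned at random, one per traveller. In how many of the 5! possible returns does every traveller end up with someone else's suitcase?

44

Count assignments avoiding every fixed point. For any j of the 5 travellers fixed to their own suitcase, the other 5−j can be arranged in (5−j)! ways.
By inclusion–exclusion this is Σ_{j=0}^{5} (−1)^j C(5,j)·(5−j)!.
Computing: 120 − 120 + 60 − 20 + 5 − 1 = 44.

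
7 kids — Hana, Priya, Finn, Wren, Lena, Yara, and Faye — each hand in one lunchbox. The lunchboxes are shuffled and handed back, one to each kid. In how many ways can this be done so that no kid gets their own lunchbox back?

Let Aᵢ be the assignments in which kid i gets their own lunchbox. We want the size of the complement of A₁∪…∪A_7.
By inclusion–exclusion this is Σ_{j=0}^{7} (−1)^j C(7,j)·(7−j)!.
Computing: 5040 − 5040 + 2520 − 840 + 210 − 42 + 7 − 1 = 1854.

1854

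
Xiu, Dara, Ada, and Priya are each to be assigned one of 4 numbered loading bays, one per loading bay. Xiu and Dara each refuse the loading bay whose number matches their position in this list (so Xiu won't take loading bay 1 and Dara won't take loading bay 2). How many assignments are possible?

14

Let Aᵢ (for i ∈ {1, 2}) be the placements that put person i in their forbidden loading bay. Any j of these fix j positions, leaving (4−j)! ways to fill the rest, and there are C(2,j) ways to pick which j.
By inclusion–exclusion, the number of valid placements is Σ_{j=0}^{2} (−1)^j C(2,j)·(4−j)!.
Computing: 24 − 12 + 2 = 14.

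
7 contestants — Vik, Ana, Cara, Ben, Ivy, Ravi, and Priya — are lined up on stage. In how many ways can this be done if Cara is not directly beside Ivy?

Of the 7! = 5040 arrangements, those with Cara and Ivy adjacent number 2 × 6! = 1440 (treat the pair as a block with 2 internal orders).
So 5040 − 1440 = 3600 arrangements keep them apart.

3600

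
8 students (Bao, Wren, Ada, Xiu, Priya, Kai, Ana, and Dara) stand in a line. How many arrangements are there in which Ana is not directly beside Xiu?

Of the 8! = 40320 arrangements, those with Ana and Xiu adjacent number 2 × 7! = 10080 (treat the pair as a block with 2 internal orders).
Complementary counting: 40320 − 10080 = 30240.

30240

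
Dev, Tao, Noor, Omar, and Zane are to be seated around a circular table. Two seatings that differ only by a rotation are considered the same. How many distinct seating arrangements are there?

Fix one person's seat to break rotational symmetry; the remaining 4 people can be arranged in (4)! = 24 ways.

24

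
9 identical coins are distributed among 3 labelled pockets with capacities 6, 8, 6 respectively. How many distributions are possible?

42

Ignoring the caps, the number of non-negative solutions to x_1+…+x_3 = 9 is C(11,2) = 55.
Subtract solutions that violate a single cap (substitute x_i' = x_i − (cap_i+1)): x_1 ≥ 7 gives C(4,2) = 6; x_2 ≥ 9 gives C(2,2) = 1; x_3 ≥ 7 gives C(4,2) = 6. Together 13.
No two caps can be exceeded simultaneously, so the pair terms are all 0.
By inclusion–exclusion the count is 55 − 13 + 0 = 42.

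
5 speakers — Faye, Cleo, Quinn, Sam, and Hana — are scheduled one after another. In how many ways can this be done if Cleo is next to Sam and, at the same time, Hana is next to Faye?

Treat {Cleo,Sam} as one block (2 orders) and {Hana,Faye} as another (2 orders).
That leaves 3 units to arrange: 2 × 2 × 3! = 4 × 6 = 24.

24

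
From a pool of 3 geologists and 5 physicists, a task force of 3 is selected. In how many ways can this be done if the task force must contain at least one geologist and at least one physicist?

45

With no constraint there are C(8,3) = 56 possible selections.
Subtract selections that omit an entire group: no geologists → C(5,3) = 10; no physicists → C(3,3) = 1.
Both groups omitted at once is impossible, so 56 − 11 = 45.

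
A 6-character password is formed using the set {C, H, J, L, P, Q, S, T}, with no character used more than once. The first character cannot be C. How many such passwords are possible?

The first character has 8−1 = 7 choices (anything except C).
The remaining 5 characters are filled from the other 7 symbols without repetition: 7 × 6 × 5 × 4 × 3 = 2520.
Total: 7 × 2520 = 17640.

17640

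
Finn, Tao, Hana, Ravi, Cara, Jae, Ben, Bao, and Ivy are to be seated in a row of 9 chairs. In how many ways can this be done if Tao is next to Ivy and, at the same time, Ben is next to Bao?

20160

Treat {Tao,Ivy} as one block (2 orders) and {Ben,Bao} as another (2 orders).
That leaves 7 units to arrange: 2 × 2 × 7! = 4 × 5040 = 20160.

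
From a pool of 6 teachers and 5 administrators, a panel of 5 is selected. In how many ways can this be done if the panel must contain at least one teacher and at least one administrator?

455

Total 5-person selections from all 11: C(11,5) = 462.
Subtract selections that omit an entire group: no teachers → C(5,5) = 1; no administrators → C(6,5) = 6.
Both groups omitted at once is impossible, so 462 − 7 = 455.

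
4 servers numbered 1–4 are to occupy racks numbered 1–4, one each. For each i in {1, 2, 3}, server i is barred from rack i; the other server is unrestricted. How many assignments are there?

Let Aᵢ (for i ∈ {1, 2, 3}) be the placements that put server i in its forbidden rack. Any j of these fix j positions, leaving (4−j)! ways to fill the rest, and there are C(3,j) ways to pick which j.
By inclusion–exclusion, the number of valid placements is Σ_{j=0}^{3} (−1)^j C(3,j)·(4−j)!.
Computing: 24 − 18 + 6 − 1 = 11.

11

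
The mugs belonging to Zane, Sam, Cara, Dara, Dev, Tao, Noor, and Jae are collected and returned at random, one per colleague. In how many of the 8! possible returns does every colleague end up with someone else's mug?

14833

This is the derangement count D_8: permutations of 8 items with no fixed point.
By inclusion–exclusion this is Σ_{j=0}^{8} (−1)^j C(8,j)·(8−j)!.
Computing: 40320 − 40320 + 20160 − 6720 + 1680 − 336 + 56 − 8 + 1 = 14833.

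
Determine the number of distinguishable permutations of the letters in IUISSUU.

210

Letter multiplicities in IUISSUU: I×2, S×2, U×3.
Dividing 7! = 5040 by 3!·2!·2! = 24 for the repeated letters gives 210.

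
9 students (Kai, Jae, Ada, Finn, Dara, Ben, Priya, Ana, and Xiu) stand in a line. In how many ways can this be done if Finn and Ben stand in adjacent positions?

80640

Place the 7 others and the Finn-Ben pair as 8 objects in a line; the pair has 2 internal arrangements.
That gives 2 × 8! = 2 × 40320 = 80640.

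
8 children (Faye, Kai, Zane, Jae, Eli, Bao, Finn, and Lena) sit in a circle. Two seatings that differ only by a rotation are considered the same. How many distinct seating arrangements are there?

5040

Around a circle, 8 distinct people have 8!/8 = (7)! = 5040 rotationally distinct seatings.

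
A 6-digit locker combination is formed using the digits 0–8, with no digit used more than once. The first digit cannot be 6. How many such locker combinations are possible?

53760

The first digit has 9−1 = 8 choices (anything except 6).
The remaining 5 digits are filled from the other 8 symbols without repetition: 8 × 7 × 6 × 5 × 4 = 6720.
Total: 8 × 6720 = 53760.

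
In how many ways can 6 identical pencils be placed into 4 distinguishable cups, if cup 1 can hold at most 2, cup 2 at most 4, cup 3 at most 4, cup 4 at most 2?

37

Ignoring the caps, the number of non-negative solutions to x_1+…+x_4 = 6 is C(9,3) = 84.
Subtract solutions that violate a single cap (substitute x_i' = x_i − (cap_i+1)): x_1 ≥ 3 gives C(6,3) = 20; x_2 ≥ 5 gives C(4,3) = 4; x_3 ≥ 5 gives C(4,3) = 4; x_4 ≥ 3 gives C(6,3) = 20. Together 48.
Add back pairs where two caps are both exceeded: 0 + 0 + 1 + 0 + 0 + 0 = 1.
By inclusion–exclusion the count is 84 − 48 + 1 = 37.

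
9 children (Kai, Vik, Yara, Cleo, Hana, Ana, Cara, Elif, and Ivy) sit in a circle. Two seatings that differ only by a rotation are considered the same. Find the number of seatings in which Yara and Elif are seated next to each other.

Treat {Yara, Elif} as one unit (2 internal orders) and seat the resulting 8 units around the table: (7)! circular arrangements.
So 2 × (7)! = 2 × 5040 = 10080.

10080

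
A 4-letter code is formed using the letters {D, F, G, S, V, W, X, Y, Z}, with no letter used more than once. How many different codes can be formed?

3024

Choose and order 4 of the 9 symbols: the first letter has 9 options, the next 8, then 7, 6.
9 × 8 × 7 × 6 = 3024.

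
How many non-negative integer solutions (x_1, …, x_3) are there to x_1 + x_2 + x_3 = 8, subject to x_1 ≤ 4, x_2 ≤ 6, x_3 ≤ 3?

17

Without the upper bounds there are C(10,2) = 45 ways to split 8 among 3 variables.
Subtract solutions that violate a single cap (substitute x_i' = x_i − (cap_i+1)): x_1 ≥ 5 gives C(5,2) = 10; x_2 ≥ 7 gives C(3,2) = 3; x_3 ≥ 4 gives C(6,2) = 15. Together 28.
No two caps can be exceeded simultaneously, so the pair terms are all 0.
By inclusion–exclusion the count is 45 − 28 + 0 = 17.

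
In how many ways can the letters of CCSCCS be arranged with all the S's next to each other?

5

Treat the 2 copies of S as a single block. The multiset to arrange is then {SS, C, C, C, C}, 5 items in all.
That gives (5)!/(4!) = 5 arrangements.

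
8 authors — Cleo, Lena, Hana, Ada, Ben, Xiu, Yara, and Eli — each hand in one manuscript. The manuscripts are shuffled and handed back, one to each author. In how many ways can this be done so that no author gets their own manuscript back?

14833

This is the derangement count D_8: permutations of 8 items with no fixed point.
By inclusion–exclusion this is Σ_{j=0}^{8} (−1)^j C(8,j)·(8−j)!.
Computing: 40320 − 40320 + 20160 − 6720 + 1680 − 336 + 56 − 8 + 1 = 14833.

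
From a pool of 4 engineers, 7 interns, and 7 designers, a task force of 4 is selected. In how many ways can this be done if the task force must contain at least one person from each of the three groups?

Total 4-person selections from all 18: C(18,4) = 3060.
Selections missing a whole group: no engineers → C(14,4) = 1001; no interns → C(11,4) = 330; no designers → C(11,4) = 330.
Add back selections omitting two groups (i.e. drawn from a single group): C(4,4) + C(7,4) + C(7,4) = 71.
By inclusion–exclusion: 3060 − 1661 + 71 = 1470.

1470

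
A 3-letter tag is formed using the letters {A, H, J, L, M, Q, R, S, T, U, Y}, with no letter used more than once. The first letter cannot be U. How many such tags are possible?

The first letter has 11−1 = 10 choices (anything except U).
The remaining 2 letters are filled from the other 10 symbols without repetition: 10 × 9 = 90.
Total: 10 × 90 = 900.

900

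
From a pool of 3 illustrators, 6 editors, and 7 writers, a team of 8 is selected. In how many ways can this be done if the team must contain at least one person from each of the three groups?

11529

Unrestricted: C(16,8) = 12870 ways to pick any 8 of the 16.
Selections missing a whole group: no illustrators → C(13,8) = 1287; no editors → C(10,8) = 45; no writers → C(9,8) = 9.
Add back selections omitting two groups (i.e. drawn from a single group): C(3,8) + C(6,8) + C(7,8) = 0.
By inclusion–exclusion: 12870 − 1341 + 0 = 11529.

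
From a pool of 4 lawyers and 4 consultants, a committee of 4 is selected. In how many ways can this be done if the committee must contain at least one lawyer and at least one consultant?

68

Unrestricted: C(8,4) = 70 ways to pick any 4 of the 8.
Selections missing a whole group: no lawyers → C(4,4) = 1; no consultants → C(4,4) = 1.
Both groups omitted at once is impossible, so 70 − 2 = 68.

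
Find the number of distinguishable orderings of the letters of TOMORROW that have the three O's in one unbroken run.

Treat the 3 copies of O as a single block. The multiset to arrange is then {OOO, M, R, R, T, W}, 6 items in all.
That gives (6)!/(2!) = 360 arrangements.

360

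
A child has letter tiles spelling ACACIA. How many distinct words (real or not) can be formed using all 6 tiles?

Letter multiplicities in ACACIA: A×3, C×2, I×1.
Dividing 6! = 720 by 3!·2! = 12 for the repeated letters gives 60.

60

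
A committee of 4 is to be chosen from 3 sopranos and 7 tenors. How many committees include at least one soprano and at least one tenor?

175

Total 4-person selections from all 10: C(10,4) = 210.
Selections missing a whole group: no sopranos → C(7,4) = 35; no tenors → C(3,4) = 0.
Both groups omitted at once is impossible, so 210 − 35 = 175.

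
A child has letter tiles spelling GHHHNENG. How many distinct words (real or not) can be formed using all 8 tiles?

Letter multiplicities in GHHHNENG: E×1, G×2, H×3, N×2.
The number of distinct arrangements is 8!/(3!·2!·2!) = 40320/24 = 1680.

1680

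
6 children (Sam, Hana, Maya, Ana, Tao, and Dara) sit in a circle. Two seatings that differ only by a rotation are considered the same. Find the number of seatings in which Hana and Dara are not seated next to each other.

All circular seatings of 6 people number (5)! = 120.
Seatings with Hana beside Dara: treat them as a block with 2 internal orders, giving 2 × (4)! = 48.
Subtracting, 120 − 48 = 72.

72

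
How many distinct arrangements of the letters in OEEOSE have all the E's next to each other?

Treat the 3 copies of E as a single block. The multiset to arrange is then {EEE, O, O, S}, 4 items in all.
That gives (4)!/(2!) = 12 arrangements.

12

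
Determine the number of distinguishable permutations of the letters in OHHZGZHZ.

1120

Letter multiplicities in OHHZGZHZ: G×1, H×3, O×1, Z×3.
So there are 8! / (3!·3!) = 1120 distinguishable arrangements.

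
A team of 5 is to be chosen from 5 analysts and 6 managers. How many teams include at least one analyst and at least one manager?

With no constraint there are C(11,5) = 462 possible selections.
Selections missing a whole group: no analysts → C(6,5) = 6; no managers → C(5,5) = 1.
Both groups omitted at once is impossible, so 462 − 7 = 455.

455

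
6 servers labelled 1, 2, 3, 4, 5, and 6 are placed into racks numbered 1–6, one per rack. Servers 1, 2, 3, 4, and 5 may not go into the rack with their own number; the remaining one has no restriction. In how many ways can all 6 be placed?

Let Aᵢ (for 1 ≤ i ≤ 5) be the placements that put server i in its forbidden rack. Any j of these fix j positions, leaving (6−j)! ways to fill the rest, and there are C(5,j) ways to pick which j.
By inclusion–exclusion, the number of valid placements is Σ_{j=0}^{5} (−1)^j C(5,j)·(6−j)!.
Computing: 720 − 600 + 240 − 60 + 10 − 1 = 309.

309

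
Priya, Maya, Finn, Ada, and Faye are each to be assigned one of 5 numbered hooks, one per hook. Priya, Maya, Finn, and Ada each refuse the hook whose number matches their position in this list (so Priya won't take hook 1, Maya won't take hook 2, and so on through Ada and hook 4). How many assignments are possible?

53

Let Aᵢ (for 1 ≤ i ≤ 4) be the placements that put person i in their forbidden hook. Any j of these fix j positions, leaving (5−j)! ways to fill the rest, and there are C(4,j) ways to pick which j.
By inclusion–exclusion, the number of valid placements is Σ_{j=0}^{4} (−1)^j C(4,j)·(5−j)!.
Computing: 120 − 96 + 36 − 8 + 1 = 53.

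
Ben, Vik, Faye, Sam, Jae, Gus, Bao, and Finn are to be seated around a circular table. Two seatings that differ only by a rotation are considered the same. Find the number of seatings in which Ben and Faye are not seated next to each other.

3600

Without the restriction there are (7)! = 5040 seatings.
Seatings with Ben beside Faye: treat them as a block with 2 internal orders, giving 2 × (6)! = 1440.
Subtracting, 5040 − 1440 = 3600.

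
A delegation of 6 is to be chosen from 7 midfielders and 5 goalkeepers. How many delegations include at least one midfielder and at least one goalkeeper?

Total 6-person selections from all 12: C(12,6) = 924.
Selections missing a whole group: no midfielders → C(5,6) = 0; no goalkeepers → C(7,6) = 7.
Both groups omitted at once is impossible, so 924 − 7 = 917.

917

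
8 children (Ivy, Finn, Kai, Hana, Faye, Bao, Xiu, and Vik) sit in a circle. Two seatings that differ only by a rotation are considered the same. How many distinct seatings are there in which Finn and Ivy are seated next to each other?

Treat {Finn, Ivy} as one unit (2 internal orders) and seat the resulting 7 units around the table: (6)! circular arrangements.
So 2 × (6)! = 2 × 720 = 1440.

1440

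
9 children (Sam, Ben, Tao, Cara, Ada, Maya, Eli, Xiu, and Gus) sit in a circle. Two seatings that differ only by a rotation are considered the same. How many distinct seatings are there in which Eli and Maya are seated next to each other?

10080

Glue Eli and Maya into a block (2 internal orders). Seating 8 units around a circle gives (7)! arrangements.
So 2 × (7)! = 2 × 5040 = 10080.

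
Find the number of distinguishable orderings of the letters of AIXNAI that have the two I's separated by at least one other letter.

120

Total arrangements of AIXNAI: 6!/(2!·2!) = 180.
If the two I's are adjacent, glue them into one block, leaving 5 items to arrange: (5)!/(2!) = 60 ways.
Hence 180 − 60 = 120.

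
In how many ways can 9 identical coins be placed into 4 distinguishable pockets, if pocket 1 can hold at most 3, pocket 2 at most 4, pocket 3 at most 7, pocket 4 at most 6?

116

Ignoring the caps, the number of non-negative solutions to x_1+…+x_4 = 9 is C(12,3) = 220.
Subtract solutions that violate a single cap (substitute x_i' = x_i − (cap_i+1)): x_1 ≥ 4 gives C(8,3) = 56; x_2 ≥ 5 gives C(7,3) = 35; x_3 ≥ 8 gives C(4,3) = 4; x_4 ≥ 7 gives C(5,3) = 10. Together 105.
Add back pairs where two caps are both exceeded: 1 + 0 + 0 + 0 + 0 + 0 = 1.
By inclusion–exclusion the count is 220 − 105 + 1 = 116.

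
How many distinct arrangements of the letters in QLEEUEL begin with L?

Fix L in the first position and arrange the remaining 6 letters.
Those 6 letters have E appearing 3 times, giving (6)!/(3!) = 120.

120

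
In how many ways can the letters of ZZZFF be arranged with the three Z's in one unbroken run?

3

Treat the 3 copies of Z as a single block. The multiset to arrange is then {ZZZ, F, F}, 3 items in all.
That gives (3)!/(2!) = 3 arrangements.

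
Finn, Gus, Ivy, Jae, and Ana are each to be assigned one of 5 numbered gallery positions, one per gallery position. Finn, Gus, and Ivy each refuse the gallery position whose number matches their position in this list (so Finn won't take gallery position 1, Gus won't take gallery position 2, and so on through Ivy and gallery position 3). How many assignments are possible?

64

Let Aᵢ (for i ∈ {1, 2, 3}) be the placements that put person i in their forbidden gallery position. Any j of these fix j positions, leaving (5−j)! ways to fill the rest, and there are C(3,j) ways to pick which j.
By inclusion–exclusion, the number of valid placements is Σ_{j=0}^{3} (−1)^j C(3,j)·(5−j)!.
Computing: 120 − 72 + 18 − 2 = 64.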